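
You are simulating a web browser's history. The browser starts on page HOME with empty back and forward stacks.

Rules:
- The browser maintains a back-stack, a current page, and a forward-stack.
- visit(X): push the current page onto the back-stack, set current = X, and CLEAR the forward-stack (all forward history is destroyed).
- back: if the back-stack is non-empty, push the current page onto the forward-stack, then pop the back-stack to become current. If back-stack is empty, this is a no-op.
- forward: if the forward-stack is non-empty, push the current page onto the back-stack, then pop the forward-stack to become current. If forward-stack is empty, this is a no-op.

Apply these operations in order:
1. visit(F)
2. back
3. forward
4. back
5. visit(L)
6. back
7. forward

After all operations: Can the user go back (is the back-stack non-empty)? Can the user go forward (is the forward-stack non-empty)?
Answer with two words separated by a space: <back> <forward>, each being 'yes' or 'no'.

Answer: yes no

Derivation:
After 1 (visit(F)): cur=F back=1 fwd=0
After 2 (back): cur=HOME back=0 fwd=1
After 3 (forward): cur=F back=1 fwd=0
After 4 (back): cur=HOME back=0 fwd=1
After 5 (visit(L)): cur=L back=1 fwd=0
After 6 (back): cur=HOME back=0 fwd=1
After 7 (forward): cur=L back=1 fwd=0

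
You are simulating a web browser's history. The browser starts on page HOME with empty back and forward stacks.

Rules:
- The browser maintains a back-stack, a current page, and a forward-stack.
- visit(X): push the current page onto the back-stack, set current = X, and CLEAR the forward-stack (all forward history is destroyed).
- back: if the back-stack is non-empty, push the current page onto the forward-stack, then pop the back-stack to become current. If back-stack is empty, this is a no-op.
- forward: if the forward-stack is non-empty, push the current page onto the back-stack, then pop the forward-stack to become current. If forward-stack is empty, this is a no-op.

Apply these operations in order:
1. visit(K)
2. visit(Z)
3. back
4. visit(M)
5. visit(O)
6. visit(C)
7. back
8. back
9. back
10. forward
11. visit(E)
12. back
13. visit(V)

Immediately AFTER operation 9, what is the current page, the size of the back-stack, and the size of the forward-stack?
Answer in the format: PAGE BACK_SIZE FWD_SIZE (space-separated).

After 1 (visit(K)): cur=K back=1 fwd=0
After 2 (visit(Z)): cur=Z back=2 fwd=0
After 3 (back): cur=K back=1 fwd=1
After 4 (visit(M)): cur=M back=2 fwd=0
After 5 (visit(O)): cur=O back=3 fwd=0
After 6 (visit(C)): cur=C back=4 fwd=0
After 7 (back): cur=O back=3 fwd=1
After 8 (back): cur=M back=2 fwd=2
After 9 (back): cur=K back=1 fwd=3

K 1 3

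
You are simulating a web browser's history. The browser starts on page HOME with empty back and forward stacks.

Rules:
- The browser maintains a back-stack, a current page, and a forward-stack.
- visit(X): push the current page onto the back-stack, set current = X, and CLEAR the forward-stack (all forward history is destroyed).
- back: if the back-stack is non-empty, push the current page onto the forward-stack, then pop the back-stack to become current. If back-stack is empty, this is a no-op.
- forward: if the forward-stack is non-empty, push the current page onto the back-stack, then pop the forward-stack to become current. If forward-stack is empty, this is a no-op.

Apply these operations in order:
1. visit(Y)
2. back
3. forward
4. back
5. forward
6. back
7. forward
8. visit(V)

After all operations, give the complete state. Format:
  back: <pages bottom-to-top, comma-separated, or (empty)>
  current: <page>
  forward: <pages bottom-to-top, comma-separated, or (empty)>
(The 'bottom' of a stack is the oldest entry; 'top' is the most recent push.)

Answer: back: HOME,Y
current: V
forward: (empty)

Derivation:
After 1 (visit(Y)): cur=Y back=1 fwd=0
After 2 (back): cur=HOME back=0 fwd=1
After 3 (forward): cur=Y back=1 fwd=0
After 4 (back): cur=HOME back=0 fwd=1
After 5 (forward): cur=Y back=1 fwd=0
After 6 (back): cur=HOME back=0 fwd=1
After 7 (forward): cur=Y back=1 fwd=0
After 8 (visit(V)): cur=V back=2 fwd=0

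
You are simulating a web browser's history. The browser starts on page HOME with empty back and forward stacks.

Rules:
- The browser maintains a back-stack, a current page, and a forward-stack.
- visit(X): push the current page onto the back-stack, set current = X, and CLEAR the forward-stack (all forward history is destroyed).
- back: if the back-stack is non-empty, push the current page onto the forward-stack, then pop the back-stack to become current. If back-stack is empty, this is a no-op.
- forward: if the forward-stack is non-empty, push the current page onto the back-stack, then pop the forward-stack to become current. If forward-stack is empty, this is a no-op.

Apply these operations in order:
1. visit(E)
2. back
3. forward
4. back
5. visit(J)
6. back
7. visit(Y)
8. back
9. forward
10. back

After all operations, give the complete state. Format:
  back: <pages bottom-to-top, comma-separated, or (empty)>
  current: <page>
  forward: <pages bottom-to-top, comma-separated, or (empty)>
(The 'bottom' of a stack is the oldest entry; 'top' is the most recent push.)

Answer: back: (empty)
current: HOME
forward: Y

Derivation:
After 1 (visit(E)): cur=E back=1 fwd=0
After 2 (back): cur=HOME back=0 fwd=1
After 3 (forward): cur=E back=1 fwd=0
After 4 (back): cur=HOME back=0 fwd=1
After 5 (visit(J)): cur=J back=1 fwd=0
After 6 (back): cur=HOME back=0 fwd=1
After 7 (visit(Y)): cur=Y back=1 fwd=0
After 8 (back): cur=HOME back=0 fwd=1
After 9 (forward): cur=Y back=1 fwd=0
After 10 (back): cur=HOME back=0 fwd=1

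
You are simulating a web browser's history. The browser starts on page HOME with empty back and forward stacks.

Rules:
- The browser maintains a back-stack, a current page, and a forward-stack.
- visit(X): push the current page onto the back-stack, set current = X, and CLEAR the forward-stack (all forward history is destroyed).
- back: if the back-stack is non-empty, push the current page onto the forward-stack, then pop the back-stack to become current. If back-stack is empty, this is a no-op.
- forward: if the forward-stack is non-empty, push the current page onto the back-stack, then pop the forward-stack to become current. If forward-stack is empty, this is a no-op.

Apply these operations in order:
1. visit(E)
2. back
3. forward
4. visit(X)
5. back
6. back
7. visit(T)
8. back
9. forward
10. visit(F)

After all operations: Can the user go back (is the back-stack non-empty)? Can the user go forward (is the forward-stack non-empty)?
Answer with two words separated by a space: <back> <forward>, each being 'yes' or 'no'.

Answer: yes no

Derivation:
After 1 (visit(E)): cur=E back=1 fwd=0
After 2 (back): cur=HOME back=0 fwd=1
After 3 (forward): cur=E back=1 fwd=0
After 4 (visit(X)): cur=X back=2 fwd=0
After 5 (back): cur=E back=1 fwd=1
After 6 (back): cur=HOME back=0 fwd=2
After 7 (visit(T)): cur=T back=1 fwd=0
After 8 (back): cur=HOME back=0 fwd=1
After 9 (forward): cur=T back=1 fwd=0
After 10 (visit(F)): cur=F back=2 fwd=0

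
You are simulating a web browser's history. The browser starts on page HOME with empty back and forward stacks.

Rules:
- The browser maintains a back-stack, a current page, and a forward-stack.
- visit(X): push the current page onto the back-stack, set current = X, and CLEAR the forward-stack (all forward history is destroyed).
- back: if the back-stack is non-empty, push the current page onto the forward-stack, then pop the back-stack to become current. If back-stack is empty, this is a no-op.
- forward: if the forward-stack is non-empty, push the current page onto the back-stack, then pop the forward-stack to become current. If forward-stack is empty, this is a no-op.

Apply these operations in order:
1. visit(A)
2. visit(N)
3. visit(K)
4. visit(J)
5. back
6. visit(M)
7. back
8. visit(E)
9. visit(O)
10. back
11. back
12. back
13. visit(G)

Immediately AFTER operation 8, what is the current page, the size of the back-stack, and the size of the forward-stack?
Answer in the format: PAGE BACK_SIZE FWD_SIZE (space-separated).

After 1 (visit(A)): cur=A back=1 fwd=0
After 2 (visit(N)): cur=N back=2 fwd=0
After 3 (visit(K)): cur=K back=3 fwd=0
After 4 (visit(J)): cur=J back=4 fwd=0
After 5 (back): cur=K back=3 fwd=1
After 6 (visit(M)): cur=M back=4 fwd=0
After 7 (back): cur=K back=3 fwd=1
After 8 (visit(E)): cur=E back=4 fwd=0

E 4 0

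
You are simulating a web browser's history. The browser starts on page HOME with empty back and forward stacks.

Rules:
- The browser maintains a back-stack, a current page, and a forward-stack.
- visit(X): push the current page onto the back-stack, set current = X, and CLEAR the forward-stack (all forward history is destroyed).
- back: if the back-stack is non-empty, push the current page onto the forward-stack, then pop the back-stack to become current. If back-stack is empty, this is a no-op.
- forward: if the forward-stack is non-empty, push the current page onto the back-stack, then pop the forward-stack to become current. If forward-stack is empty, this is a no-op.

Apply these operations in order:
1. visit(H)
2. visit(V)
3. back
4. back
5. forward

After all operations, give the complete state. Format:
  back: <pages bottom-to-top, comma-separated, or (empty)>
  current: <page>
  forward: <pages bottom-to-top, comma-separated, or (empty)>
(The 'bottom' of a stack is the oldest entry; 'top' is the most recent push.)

After 1 (visit(H)): cur=H back=1 fwd=0
After 2 (visit(V)): cur=V back=2 fwd=0
After 3 (back): cur=H back=1 fwd=1
After 4 (back): cur=HOME back=0 fwd=2
After 5 (forward): cur=H back=1 fwd=1

Answer: back: HOME
current: H
forward: V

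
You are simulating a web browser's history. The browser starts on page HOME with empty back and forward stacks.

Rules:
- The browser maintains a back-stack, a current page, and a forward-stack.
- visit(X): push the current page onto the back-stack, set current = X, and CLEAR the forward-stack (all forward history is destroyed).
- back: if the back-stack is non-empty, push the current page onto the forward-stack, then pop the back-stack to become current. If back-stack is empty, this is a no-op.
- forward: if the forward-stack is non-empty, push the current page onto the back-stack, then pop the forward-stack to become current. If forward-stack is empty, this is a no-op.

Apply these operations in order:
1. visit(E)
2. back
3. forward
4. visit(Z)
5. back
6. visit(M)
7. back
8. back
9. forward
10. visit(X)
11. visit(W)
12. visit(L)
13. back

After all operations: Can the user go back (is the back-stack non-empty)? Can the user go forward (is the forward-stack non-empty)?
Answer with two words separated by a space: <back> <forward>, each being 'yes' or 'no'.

Answer: yes yes

Derivation:
After 1 (visit(E)): cur=E back=1 fwd=0
After 2 (back): cur=HOME back=0 fwd=1
After 3 (forward): cur=E back=1 fwd=0
After 4 (visit(Z)): cur=Z back=2 fwd=0
After 5 (back): cur=E back=1 fwd=1
After 6 (visit(M)): cur=M back=2 fwd=0
After 7 (back): cur=E back=1 fwd=1
After 8 (back): cur=HOME back=0 fwd=2
After 9 (forward): cur=E back=1 fwd=1
After 10 (visit(X)): cur=X back=2 fwd=0
After 11 (visit(W)): cur=W back=3 fwd=0
After 12 (visit(L)): cur=L back=4 fwd=0
After 13 (back): cur=W back=3 fwd=1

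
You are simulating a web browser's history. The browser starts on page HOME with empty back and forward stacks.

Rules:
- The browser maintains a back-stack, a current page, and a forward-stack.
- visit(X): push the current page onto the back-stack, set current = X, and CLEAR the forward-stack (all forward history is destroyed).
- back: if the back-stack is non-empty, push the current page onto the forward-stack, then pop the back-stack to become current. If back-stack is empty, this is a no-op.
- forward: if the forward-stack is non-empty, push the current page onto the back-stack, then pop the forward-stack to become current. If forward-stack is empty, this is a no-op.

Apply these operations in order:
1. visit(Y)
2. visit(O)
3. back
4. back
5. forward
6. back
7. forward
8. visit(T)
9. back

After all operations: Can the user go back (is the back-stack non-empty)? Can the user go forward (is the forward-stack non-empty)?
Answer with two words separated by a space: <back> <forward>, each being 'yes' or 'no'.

Answer: yes yes

Derivation:
After 1 (visit(Y)): cur=Y back=1 fwd=0
After 2 (visit(O)): cur=O back=2 fwd=0
After 3 (back): cur=Y back=1 fwd=1
After 4 (back): cur=HOME back=0 fwd=2
After 5 (forward): cur=Y back=1 fwd=1
After 6 (back): cur=HOME back=0 fwd=2
After 7 (forward): cur=Y back=1 fwd=1
After 8 (visit(T)): cur=T back=2 fwd=0
After 9 (back): cur=Y back=1 fwd=1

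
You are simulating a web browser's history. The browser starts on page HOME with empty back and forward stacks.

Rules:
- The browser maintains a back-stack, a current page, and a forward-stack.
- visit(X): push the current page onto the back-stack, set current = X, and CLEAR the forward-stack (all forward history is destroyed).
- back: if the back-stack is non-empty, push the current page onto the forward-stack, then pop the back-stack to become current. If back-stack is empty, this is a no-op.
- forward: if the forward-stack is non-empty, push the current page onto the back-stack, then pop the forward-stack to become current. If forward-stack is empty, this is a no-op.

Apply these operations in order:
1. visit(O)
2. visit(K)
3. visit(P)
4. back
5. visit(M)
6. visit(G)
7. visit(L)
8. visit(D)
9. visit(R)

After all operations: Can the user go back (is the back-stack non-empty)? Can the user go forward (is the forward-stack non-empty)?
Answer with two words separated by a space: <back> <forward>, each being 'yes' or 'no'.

Answer: yes no

Derivation:
After 1 (visit(O)): cur=O back=1 fwd=0
After 2 (visit(K)): cur=K back=2 fwd=0
After 3 (visit(P)): cur=P back=3 fwd=0
After 4 (back): cur=K back=2 fwd=1
After 5 (visit(M)): cur=M back=3 fwd=0
After 6 (visit(G)): cur=G back=4 fwd=0
After 7 (visit(L)): cur=L back=5 fwd=0
After 8 (visit(D)): cur=D back=6 fwd=0
After 9 (visit(R)): cur=R back=7 fwd=0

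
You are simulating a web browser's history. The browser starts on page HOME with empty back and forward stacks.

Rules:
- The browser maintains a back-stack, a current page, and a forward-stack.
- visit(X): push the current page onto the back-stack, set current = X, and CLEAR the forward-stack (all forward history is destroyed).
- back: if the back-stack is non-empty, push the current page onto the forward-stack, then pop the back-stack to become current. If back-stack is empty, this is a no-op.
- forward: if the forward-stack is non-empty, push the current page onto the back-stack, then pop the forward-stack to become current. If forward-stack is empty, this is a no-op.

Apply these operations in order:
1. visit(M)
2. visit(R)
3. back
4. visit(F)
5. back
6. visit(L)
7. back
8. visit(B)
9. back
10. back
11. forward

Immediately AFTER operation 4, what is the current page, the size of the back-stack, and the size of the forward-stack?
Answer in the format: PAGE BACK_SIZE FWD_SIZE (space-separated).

After 1 (visit(M)): cur=M back=1 fwd=0
After 2 (visit(R)): cur=R back=2 fwd=0
After 3 (back): cur=M back=1 fwd=1
After 4 (visit(F)): cur=F back=2 fwd=0

F 2 0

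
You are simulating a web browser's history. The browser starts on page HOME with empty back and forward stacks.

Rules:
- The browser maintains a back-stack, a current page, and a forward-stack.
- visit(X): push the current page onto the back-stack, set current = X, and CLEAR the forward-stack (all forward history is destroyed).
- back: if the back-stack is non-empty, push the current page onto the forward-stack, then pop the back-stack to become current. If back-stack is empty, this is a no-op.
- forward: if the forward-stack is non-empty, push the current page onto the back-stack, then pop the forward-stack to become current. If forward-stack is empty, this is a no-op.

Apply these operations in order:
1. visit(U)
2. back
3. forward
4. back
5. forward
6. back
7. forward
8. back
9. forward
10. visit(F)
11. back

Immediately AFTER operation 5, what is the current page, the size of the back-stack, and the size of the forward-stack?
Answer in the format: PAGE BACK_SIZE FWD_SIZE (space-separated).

After 1 (visit(U)): cur=U back=1 fwd=0
After 2 (back): cur=HOME back=0 fwd=1
After 3 (forward): cur=U back=1 fwd=0
After 4 (back): cur=HOME back=0 fwd=1
After 5 (forward): cur=U back=1 fwd=0

U 1 0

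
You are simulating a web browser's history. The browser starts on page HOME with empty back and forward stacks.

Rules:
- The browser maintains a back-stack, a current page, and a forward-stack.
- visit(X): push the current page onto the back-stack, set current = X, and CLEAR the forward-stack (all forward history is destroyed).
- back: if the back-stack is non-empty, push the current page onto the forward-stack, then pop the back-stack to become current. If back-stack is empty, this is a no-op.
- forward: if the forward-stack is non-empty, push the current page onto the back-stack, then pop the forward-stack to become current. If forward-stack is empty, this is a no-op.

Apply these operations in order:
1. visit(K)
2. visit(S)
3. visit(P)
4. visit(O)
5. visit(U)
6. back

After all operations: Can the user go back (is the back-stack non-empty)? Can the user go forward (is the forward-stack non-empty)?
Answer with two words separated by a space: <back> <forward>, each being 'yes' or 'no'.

Answer: yes yes

Derivation:
After 1 (visit(K)): cur=K back=1 fwd=0
After 2 (visit(S)): cur=S back=2 fwd=0
After 3 (visit(P)): cur=P back=3 fwd=0
After 4 (visit(O)): cur=O back=4 fwd=0
After 5 (visit(U)): cur=U back=5 fwd=0
After 6 (back): cur=O back=4 fwd=1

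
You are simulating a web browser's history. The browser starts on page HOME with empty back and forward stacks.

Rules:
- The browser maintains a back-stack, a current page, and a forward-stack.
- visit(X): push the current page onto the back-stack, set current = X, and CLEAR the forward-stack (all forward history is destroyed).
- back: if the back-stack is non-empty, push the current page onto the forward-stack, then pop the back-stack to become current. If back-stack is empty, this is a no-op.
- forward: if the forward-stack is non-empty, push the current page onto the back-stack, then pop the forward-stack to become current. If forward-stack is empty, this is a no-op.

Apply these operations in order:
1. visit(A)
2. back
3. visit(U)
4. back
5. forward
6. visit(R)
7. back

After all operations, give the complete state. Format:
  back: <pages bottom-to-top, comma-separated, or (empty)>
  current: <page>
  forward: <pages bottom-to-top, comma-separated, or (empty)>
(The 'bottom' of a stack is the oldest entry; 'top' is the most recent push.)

After 1 (visit(A)): cur=A back=1 fwd=0
After 2 (back): cur=HOME back=0 fwd=1
After 3 (visit(U)): cur=U back=1 fwd=0
After 4 (back): cur=HOME back=0 fwd=1
After 5 (forward): cur=U back=1 fwd=0
After 6 (visit(R)): cur=R back=2 fwd=0
After 7 (back): cur=U back=1 fwd=1

Answer: back: HOME
current: U
forward: R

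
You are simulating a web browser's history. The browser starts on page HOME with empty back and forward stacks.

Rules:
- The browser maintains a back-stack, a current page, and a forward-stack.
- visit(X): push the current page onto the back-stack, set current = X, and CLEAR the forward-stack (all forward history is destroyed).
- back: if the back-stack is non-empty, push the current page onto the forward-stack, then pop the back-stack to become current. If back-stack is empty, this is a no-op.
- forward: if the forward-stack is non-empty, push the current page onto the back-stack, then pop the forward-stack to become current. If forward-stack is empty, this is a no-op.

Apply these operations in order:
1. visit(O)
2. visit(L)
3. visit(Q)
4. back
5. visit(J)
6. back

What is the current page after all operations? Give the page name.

After 1 (visit(O)): cur=O back=1 fwd=0
After 2 (visit(L)): cur=L back=2 fwd=0
After 3 (visit(Q)): cur=Q back=3 fwd=0
After 4 (back): cur=L back=2 fwd=1
After 5 (visit(J)): cur=J back=3 fwd=0
After 6 (back): cur=L back=2 fwd=1

Answer: L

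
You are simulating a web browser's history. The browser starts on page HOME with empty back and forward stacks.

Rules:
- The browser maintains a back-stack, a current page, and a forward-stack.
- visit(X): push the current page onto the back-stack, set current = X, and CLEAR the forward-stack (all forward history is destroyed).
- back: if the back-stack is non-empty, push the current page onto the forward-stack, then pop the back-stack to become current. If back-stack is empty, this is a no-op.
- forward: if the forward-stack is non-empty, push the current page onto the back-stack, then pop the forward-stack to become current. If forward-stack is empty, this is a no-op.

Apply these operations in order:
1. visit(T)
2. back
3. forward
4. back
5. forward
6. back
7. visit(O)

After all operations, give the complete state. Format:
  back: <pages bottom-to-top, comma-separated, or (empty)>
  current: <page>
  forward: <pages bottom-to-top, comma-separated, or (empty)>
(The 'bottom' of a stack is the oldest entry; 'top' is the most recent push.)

Answer: back: HOME
current: O
forward: (empty)

Derivation:
After 1 (visit(T)): cur=T back=1 fwd=0
After 2 (back): cur=HOME back=0 fwd=1
After 3 (forward): cur=T back=1 fwd=0
After 4 (back): cur=HOME back=0 fwd=1
After 5 (forward): cur=T back=1 fwd=0
After 6 (back): cur=HOME back=0 fwd=1
After 7 (visit(O)): cur=O back=1 fwd=0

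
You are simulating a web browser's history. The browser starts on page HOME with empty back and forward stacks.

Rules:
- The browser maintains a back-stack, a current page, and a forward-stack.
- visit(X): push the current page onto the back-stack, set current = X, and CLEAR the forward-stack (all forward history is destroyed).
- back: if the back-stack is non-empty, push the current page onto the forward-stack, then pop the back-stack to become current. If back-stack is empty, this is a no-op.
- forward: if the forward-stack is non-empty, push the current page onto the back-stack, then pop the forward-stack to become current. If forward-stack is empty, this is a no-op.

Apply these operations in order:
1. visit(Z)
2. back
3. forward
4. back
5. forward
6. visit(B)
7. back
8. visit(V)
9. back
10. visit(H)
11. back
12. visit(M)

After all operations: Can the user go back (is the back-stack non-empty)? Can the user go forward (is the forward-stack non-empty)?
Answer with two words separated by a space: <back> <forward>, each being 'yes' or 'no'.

After 1 (visit(Z)): cur=Z back=1 fwd=0
After 2 (back): cur=HOME back=0 fwd=1
After 3 (forward): cur=Z back=1 fwd=0
After 4 (back): cur=HOME back=0 fwd=1
After 5 (forward): cur=Z back=1 fwd=0
After 6 (visit(B)): cur=B back=2 fwd=0
After 7 (back): cur=Z back=1 fwd=1
After 8 (visit(V)): cur=V back=2 fwd=0
After 9 (back): cur=Z back=1 fwd=1
After 10 (visit(H)): cur=H back=2 fwd=0
After 11 (back): cur=Z back=1 fwd=1
After 12 (visit(M)): cur=M back=2 fwd=0

Answer: yes no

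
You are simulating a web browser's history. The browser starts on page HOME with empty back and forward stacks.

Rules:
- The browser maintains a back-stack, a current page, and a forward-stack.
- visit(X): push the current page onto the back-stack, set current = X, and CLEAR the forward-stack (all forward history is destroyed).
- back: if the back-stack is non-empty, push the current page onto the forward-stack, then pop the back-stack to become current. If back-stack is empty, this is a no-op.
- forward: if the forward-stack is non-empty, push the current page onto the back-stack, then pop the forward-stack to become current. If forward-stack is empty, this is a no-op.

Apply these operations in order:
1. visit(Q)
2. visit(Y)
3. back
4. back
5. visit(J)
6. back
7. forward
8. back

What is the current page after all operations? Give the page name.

Answer: HOME

Derivation:
After 1 (visit(Q)): cur=Q back=1 fwd=0
After 2 (visit(Y)): cur=Y back=2 fwd=0
After 3 (back): cur=Q back=1 fwd=1
After 4 (back): cur=HOME back=0 fwd=2
After 5 (visit(J)): cur=J back=1 fwd=0
After 6 (back): cur=HOME back=0 fwd=1
After 7 (forward): cur=J back=1 fwd=0
After 8 (back): cur=HOME back=0 fwd=1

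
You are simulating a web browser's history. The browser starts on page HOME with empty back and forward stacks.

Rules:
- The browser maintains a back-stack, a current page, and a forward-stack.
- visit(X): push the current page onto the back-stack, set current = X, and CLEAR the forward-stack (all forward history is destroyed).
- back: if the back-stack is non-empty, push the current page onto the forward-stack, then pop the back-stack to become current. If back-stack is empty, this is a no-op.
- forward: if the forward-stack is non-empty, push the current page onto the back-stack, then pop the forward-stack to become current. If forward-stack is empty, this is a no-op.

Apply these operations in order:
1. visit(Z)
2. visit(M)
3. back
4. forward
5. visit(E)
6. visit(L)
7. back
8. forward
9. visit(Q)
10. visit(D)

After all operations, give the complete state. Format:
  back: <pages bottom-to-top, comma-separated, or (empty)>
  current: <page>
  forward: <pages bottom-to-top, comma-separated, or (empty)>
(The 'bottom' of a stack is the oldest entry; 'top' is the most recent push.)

After 1 (visit(Z)): cur=Z back=1 fwd=0
After 2 (visit(M)): cur=M back=2 fwd=0
After 3 (back): cur=Z back=1 fwd=1
After 4 (forward): cur=M back=2 fwd=0
After 5 (visit(E)): cur=E back=3 fwd=0
After 6 (visit(L)): cur=L back=4 fwd=0
After 7 (back): cur=E back=3 fwd=1
After 8 (forward): cur=L back=4 fwd=0
After 9 (visit(Q)): cur=Q back=5 fwd=0
After 10 (visit(D)): cur=D back=6 fwd=0

Answer: back: HOME,Z,M,E,L,Q
current: D
forward: (empty)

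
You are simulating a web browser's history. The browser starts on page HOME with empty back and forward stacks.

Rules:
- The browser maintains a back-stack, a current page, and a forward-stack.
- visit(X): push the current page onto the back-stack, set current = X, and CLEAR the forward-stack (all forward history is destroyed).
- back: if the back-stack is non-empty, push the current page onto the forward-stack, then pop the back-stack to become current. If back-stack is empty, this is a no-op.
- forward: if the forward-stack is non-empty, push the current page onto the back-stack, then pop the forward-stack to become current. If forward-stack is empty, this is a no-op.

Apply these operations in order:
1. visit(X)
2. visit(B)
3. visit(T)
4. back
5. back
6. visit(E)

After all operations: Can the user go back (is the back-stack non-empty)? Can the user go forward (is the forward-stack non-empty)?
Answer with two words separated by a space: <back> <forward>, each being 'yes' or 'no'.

Answer: yes no

Derivation:
After 1 (visit(X)): cur=X back=1 fwd=0
After 2 (visit(B)): cur=B back=2 fwd=0
After 3 (visit(T)): cur=T back=3 fwd=0
After 4 (back): cur=B back=2 fwd=1
After 5 (back): cur=X back=1 fwd=2
After 6 (visit(E)): cur=E back=2 fwd=0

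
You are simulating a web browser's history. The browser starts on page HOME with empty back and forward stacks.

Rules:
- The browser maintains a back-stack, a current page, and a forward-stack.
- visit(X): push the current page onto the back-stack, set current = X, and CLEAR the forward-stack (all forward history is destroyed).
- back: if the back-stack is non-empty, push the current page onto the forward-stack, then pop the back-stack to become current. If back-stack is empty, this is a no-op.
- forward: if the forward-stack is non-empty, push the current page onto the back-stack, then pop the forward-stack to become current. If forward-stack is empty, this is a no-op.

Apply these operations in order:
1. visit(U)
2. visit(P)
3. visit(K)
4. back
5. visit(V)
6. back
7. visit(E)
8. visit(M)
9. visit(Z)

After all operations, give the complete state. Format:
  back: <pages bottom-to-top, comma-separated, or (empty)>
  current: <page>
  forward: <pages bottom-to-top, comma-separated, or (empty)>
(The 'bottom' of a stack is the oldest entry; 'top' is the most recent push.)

Answer: back: HOME,U,P,E,M
current: Z
forward: (empty)

Derivation:
After 1 (visit(U)): cur=U back=1 fwd=0
After 2 (visit(P)): cur=P back=2 fwd=0
After 3 (visit(K)): cur=K back=3 fwd=0
After 4 (back): cur=P back=2 fwd=1
After 5 (visit(V)): cur=V back=3 fwd=0
After 6 (back): cur=P back=2 fwd=1
After 7 (visit(E)): cur=E back=3 fwd=0
After 8 (visit(M)): cur=M back=4 fwd=0
After 9 (visit(Z)): cur=Z back=5 fwd=0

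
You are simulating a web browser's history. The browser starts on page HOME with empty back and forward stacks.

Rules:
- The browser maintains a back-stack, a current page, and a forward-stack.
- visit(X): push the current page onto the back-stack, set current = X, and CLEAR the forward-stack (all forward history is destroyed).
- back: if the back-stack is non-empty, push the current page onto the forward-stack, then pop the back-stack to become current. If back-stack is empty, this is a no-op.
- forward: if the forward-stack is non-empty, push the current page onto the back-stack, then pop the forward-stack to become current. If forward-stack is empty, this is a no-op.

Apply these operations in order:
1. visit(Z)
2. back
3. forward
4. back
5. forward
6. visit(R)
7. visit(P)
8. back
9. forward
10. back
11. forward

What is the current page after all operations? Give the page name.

After 1 (visit(Z)): cur=Z back=1 fwd=0
After 2 (back): cur=HOME back=0 fwd=1
After 3 (forward): cur=Z back=1 fwd=0
After 4 (back): cur=HOME back=0 fwd=1
After 5 (forward): cur=Z back=1 fwd=0
After 6 (visit(R)): cur=R back=2 fwd=0
After 7 (visit(P)): cur=P back=3 fwd=0
After 8 (back): cur=R back=2 fwd=1
After 9 (forward): cur=P back=3 fwd=0
After 10 (back): cur=R back=2 fwd=1
After 11 (forward): cur=P back=3 fwd=0

Answer: P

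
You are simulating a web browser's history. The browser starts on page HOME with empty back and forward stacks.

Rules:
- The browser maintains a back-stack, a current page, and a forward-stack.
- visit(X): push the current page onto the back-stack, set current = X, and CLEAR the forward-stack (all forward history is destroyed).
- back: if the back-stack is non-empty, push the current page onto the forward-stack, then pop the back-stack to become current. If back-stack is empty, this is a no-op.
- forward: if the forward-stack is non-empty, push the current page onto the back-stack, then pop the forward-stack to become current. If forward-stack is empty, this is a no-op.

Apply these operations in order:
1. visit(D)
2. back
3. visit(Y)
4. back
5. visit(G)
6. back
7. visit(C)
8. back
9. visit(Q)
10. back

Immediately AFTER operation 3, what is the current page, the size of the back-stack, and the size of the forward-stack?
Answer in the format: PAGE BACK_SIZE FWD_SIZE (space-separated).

After 1 (visit(D)): cur=D back=1 fwd=0
After 2 (back): cur=HOME back=0 fwd=1
After 3 (visit(Y)): cur=Y back=1 fwd=0

Y 1 0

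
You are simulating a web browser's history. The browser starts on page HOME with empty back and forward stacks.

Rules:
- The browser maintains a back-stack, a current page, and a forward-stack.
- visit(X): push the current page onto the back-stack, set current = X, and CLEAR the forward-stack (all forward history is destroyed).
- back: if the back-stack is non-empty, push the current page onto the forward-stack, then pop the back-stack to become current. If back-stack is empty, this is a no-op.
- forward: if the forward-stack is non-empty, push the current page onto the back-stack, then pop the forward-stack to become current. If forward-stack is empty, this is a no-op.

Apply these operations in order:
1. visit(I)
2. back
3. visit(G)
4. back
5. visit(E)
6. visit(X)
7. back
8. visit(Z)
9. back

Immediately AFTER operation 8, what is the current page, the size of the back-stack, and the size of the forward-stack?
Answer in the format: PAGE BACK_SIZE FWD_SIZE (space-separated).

After 1 (visit(I)): cur=I back=1 fwd=0
After 2 (back): cur=HOME back=0 fwd=1
After 3 (visit(G)): cur=G back=1 fwd=0
After 4 (back): cur=HOME back=0 fwd=1
After 5 (visit(E)): cur=E back=1 fwd=0
After 6 (visit(X)): cur=X back=2 fwd=0
After 7 (back): cur=E back=1 fwd=1
After 8 (visit(Z)): cur=Z back=2 fwd=0

Z 2 0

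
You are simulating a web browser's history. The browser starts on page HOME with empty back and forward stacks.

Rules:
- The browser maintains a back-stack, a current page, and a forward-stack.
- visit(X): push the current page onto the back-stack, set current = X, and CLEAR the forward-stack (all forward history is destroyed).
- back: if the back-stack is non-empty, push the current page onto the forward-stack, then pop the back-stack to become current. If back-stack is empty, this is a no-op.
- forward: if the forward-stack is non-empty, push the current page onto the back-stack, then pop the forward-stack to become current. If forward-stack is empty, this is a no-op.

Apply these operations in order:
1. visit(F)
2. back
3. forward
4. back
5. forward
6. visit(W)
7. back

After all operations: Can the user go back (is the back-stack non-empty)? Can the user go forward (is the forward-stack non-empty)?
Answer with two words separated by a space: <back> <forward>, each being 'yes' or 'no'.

Answer: yes yes

Derivation:
After 1 (visit(F)): cur=F back=1 fwd=0
After 2 (back): cur=HOME back=0 fwd=1
After 3 (forward): cur=F back=1 fwd=0
After 4 (back): cur=HOME back=0 fwd=1
After 5 (forward): cur=F back=1 fwd=0
After 6 (visit(W)): cur=W back=2 fwd=0
After 7 (back): cur=F back=1 fwd=1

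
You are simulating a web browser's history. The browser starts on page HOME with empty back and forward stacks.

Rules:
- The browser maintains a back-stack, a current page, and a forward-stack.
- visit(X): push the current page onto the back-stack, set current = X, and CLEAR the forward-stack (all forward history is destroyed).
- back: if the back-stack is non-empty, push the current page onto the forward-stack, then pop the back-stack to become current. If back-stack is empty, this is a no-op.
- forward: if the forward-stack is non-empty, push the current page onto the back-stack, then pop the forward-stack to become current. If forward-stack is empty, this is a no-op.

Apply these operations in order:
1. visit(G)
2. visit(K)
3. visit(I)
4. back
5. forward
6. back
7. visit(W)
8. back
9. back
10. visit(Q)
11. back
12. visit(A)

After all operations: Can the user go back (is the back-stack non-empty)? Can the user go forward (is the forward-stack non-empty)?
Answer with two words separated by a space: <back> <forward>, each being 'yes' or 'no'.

Answer: yes no

Derivation:
After 1 (visit(G)): cur=G back=1 fwd=0
After 2 (visit(K)): cur=K back=2 fwd=0
After 3 (visit(I)): cur=I back=3 fwd=0
After 4 (back): cur=K back=2 fwd=1
After 5 (forward): cur=I back=3 fwd=0
After 6 (back): cur=K back=2 fwd=1
After 7 (visit(W)): cur=W back=3 fwd=0
After 8 (back): cur=K back=2 fwd=1
After 9 (back): cur=G back=1 fwd=2
After 10 (visit(Q)): cur=Q back=2 fwd=0
After 11 (back): cur=G back=1 fwd=1
After 12 (visit(A)): cur=A back=2 fwd=0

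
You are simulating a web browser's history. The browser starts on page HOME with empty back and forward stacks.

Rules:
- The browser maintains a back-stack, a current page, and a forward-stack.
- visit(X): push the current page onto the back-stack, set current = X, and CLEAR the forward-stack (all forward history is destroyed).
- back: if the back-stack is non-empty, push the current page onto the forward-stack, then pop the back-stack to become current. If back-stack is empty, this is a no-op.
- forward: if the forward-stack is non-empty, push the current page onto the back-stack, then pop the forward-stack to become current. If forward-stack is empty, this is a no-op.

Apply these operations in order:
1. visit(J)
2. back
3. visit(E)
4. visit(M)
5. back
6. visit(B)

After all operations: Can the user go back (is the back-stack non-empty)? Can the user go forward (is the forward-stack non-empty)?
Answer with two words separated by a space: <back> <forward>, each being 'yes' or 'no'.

Answer: yes no

Derivation:
After 1 (visit(J)): cur=J back=1 fwd=0
After 2 (back): cur=HOME back=0 fwd=1
After 3 (visit(E)): cur=E back=1 fwd=0
After 4 (visit(M)): cur=M back=2 fwd=0
After 5 (back): cur=E back=1 fwd=1
After 6 (visit(B)): cur=B back=2 fwd=0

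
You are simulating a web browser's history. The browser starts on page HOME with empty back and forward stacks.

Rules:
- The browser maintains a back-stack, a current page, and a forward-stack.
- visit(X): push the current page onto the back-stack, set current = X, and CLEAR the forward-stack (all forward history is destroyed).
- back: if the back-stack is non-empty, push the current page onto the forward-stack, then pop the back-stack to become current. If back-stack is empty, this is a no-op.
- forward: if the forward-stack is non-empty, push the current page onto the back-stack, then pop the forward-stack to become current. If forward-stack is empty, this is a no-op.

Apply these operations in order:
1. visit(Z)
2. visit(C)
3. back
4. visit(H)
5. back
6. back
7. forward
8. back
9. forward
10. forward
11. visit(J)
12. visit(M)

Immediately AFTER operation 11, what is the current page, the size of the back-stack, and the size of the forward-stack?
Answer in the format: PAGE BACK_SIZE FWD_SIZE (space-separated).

After 1 (visit(Z)): cur=Z back=1 fwd=0
After 2 (visit(C)): cur=C back=2 fwd=0
After 3 (back): cur=Z back=1 fwd=1
After 4 (visit(H)): cur=H back=2 fwd=0
After 5 (back): cur=Z back=1 fwd=1
After 6 (back): cur=HOME back=0 fwd=2
After 7 (forward): cur=Z back=1 fwd=1
After 8 (back): cur=HOME back=0 fwd=2
After 9 (forward): cur=Z back=1 fwd=1
After 10 (forward): cur=H back=2 fwd=0
After 11 (visit(J)): cur=J back=3 fwd=0

J 3 0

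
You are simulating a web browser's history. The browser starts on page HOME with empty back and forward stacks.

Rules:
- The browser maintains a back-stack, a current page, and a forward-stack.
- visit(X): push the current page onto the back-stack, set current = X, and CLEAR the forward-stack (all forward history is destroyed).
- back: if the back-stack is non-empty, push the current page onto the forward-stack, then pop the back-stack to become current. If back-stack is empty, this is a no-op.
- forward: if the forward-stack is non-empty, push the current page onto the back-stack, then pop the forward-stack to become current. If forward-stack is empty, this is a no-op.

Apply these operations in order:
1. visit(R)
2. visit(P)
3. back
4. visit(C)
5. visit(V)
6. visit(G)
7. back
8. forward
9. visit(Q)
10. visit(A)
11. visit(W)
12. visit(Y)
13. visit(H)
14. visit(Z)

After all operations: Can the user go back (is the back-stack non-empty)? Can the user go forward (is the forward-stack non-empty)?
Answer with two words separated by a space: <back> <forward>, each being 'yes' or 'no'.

After 1 (visit(R)): cur=R back=1 fwd=0
After 2 (visit(P)): cur=P back=2 fwd=0
After 3 (back): cur=R back=1 fwd=1
After 4 (visit(C)): cur=C back=2 fwd=0
After 5 (visit(V)): cur=V back=3 fwd=0
After 6 (visit(G)): cur=G back=4 fwd=0
After 7 (back): cur=V back=3 fwd=1
After 8 (forward): cur=G back=4 fwd=0
After 9 (visit(Q)): cur=Q back=5 fwd=0
After 10 (visit(A)): cur=A back=6 fwd=0
After 11 (visit(W)): cur=W back=7 fwd=0
After 12 (visit(Y)): cur=Y back=8 fwd=0
After 13 (visit(H)): cur=H back=9 fwd=0
After 14 (visit(Z)): cur=Z back=10 fwd=0

Answer: yes no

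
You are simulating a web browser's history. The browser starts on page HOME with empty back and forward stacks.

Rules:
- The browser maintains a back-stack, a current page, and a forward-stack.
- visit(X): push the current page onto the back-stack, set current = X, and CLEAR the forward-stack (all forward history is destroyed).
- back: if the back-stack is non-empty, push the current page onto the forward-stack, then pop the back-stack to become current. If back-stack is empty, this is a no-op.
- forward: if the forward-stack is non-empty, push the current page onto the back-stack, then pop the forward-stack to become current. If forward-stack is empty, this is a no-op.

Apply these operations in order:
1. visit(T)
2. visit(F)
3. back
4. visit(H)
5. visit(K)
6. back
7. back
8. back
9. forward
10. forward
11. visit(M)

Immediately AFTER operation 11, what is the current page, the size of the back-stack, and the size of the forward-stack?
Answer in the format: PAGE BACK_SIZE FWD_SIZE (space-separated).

After 1 (visit(T)): cur=T back=1 fwd=0
After 2 (visit(F)): cur=F back=2 fwd=0
After 3 (back): cur=T back=1 fwd=1
After 4 (visit(H)): cur=H back=2 fwd=0
After 5 (visit(K)): cur=K back=3 fwd=0
After 6 (back): cur=H back=2 fwd=1
After 7 (back): cur=T back=1 fwd=2
After 8 (back): cur=HOME back=0 fwd=3
After 9 (forward): cur=T back=1 fwd=2
After 10 (forward): cur=H back=2 fwd=1
After 11 (visit(M)): cur=M back=3 fwd=0

M 3 0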